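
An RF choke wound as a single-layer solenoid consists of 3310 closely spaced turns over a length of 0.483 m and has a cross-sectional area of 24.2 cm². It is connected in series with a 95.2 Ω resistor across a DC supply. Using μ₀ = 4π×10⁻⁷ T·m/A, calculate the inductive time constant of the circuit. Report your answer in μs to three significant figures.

A = 24.2 cm² = 2.420×10^-3 m².
L = μ₀N²A/ℓ = (4π×10⁻⁷)(3310)²(2.420×10^-3)/(0.483) = 6.898×10^-2 H.
τ = L/R = (6.898×10^-2)/(95.2) = 7.246×10^-4 s.

τ ≈ 725 μs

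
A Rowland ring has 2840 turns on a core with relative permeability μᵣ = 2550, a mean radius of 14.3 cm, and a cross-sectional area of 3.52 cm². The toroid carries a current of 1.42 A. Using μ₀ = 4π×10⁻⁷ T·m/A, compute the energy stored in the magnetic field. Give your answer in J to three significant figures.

U ≈ 10.2 J

L = μ₀μᵣN²A/(2πR) = (4π×10⁻⁷)(2550)(2840)²(3.520×10^-4)/(2π×0.143) = 10.13 H.
U = ½LI² = ½(10.13)(1.42)² = 10.21 J.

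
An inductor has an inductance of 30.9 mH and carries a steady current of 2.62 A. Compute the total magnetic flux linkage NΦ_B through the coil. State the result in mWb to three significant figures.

From L = NΦ_B/I, the flux linkage is NΦ_B = LI.
NΦ_B = (3.090×10^-2 H)(2.62 A) = 8.096×10^-2 Wb.

NΦ_B ≈ 81.0 mWb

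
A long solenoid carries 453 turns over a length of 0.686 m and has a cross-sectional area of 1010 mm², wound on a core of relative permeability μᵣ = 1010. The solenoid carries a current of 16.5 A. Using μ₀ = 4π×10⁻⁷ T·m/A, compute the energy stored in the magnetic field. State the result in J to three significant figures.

A = 1010 mm² = 1.010×10^-3 m².
L = μ₀μᵣN²A/ℓ = (4π×10⁻⁷)(1010)(453)²(1.010×10^-3)/(0.686) = 0.38346 H.
U = ½LI² = ½(0.38346)(16.5)² = 52.2 J.

U ≈ 52.2 J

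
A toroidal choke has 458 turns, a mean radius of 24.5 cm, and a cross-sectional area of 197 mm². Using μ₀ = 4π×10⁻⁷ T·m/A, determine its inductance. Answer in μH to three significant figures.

L ≈ 33.7 μH

For a thin toroid, L = μ₀N²A/(2πR).
L = (4π×10⁻⁷)(458)²(1.970×10^-4) / (2π×0.245 m) = 3.373×10^-5 H.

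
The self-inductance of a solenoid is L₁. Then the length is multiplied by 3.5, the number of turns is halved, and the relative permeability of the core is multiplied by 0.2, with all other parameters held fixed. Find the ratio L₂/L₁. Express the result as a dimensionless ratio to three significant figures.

L₂/L₁ = 0.0143

For a solenoid, L ∝ μᵣN²A/ℓ.
L₂/L₁ = (3.5)^-1 × (0.5)^2 × (0.2) = 0.0143.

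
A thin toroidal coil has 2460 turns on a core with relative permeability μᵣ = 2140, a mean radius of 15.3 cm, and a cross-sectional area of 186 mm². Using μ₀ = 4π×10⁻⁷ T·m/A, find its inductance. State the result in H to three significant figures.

For a thin toroid, L = μ₀μᵣN²A/(2πR).
L = (4π×10⁻⁷)(2140)(2460)²(1.860×10^-4) / (2π×0.153 m) = 3.149 H.

L ≈ 3.15 H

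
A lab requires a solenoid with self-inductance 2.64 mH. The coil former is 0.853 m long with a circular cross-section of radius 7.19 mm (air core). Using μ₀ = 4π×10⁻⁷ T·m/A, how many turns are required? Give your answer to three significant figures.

A = πr² = π(7.190×10^-3 m)² = 1.624×10^-4 m².
From L = μ₀N²A/ℓ, N = √(Lℓ / (μ₀A)).
N = √[(2.640×10^-3)(0.853) / ((4π×10⁻⁷)×1.624×10^-4)] = √(1.103×10^7) ≈ 3321.8.

N ≈ 3320 turns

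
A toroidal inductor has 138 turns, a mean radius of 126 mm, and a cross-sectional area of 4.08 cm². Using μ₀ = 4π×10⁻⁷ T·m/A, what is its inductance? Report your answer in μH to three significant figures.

For a thin toroid, L = μ₀N²A/(2πR).
L = (4π×10⁻⁷)(138)²(4.080×10^-4) / (2π×0.126 m) = 1.233×10^-5 H.

L ≈ 12.3 μH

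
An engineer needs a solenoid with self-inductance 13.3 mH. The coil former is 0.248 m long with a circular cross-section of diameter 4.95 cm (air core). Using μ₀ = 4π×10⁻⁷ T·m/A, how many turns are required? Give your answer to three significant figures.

A = π(d/2)² = π(2.475×10^-2 m)² = 1.924×10^-3 m².
From L = μ₀N²A/ℓ, N = √(Lℓ / (μ₀A)).
N = √[(1.330×10^-2)(0.248) / ((4π×10⁻⁷)×1.924×10^-3)] = √(1.364×10^6) ≈ 1167.9.

N ≈ 1170 turns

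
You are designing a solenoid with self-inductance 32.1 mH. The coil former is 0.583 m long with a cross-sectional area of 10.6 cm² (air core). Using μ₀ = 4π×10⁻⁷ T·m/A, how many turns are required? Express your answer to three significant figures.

N ≈ 3750 turns

A = 10.6 cm² = 1.060×10^-3 m².
From L = μ₀N²A/ℓ, N = √(Lℓ / (μ₀A)).
N = √[(3.210×10^-2)(0.583) / ((4π×10⁻⁷)×1.060×10^-3)] = √(1.4049×10^7) ≈ 3748.3.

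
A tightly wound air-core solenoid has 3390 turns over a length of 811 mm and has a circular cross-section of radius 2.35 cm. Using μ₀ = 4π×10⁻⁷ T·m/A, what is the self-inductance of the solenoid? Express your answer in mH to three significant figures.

A = πr² = π(2.350×10^-2 m)² = 1.7349×10^-3 m².
For a long solenoid, L = μ₀N²A/ℓ.
L = (4π×10⁻⁷)(3390)²(1.7349×10^-3)/(0.811 m) = 3.089×10^-2 H.

L ≈ 30.9 mH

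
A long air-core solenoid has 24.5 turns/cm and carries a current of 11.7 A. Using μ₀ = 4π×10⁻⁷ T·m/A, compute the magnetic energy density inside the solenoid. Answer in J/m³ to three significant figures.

u ≈ 516 J/m³

B = μ₀nI = (4π×10⁻⁷)(2.450×10^3)(11.7) = 3.602×10^-2 T.
u = B²/(2μ₀) = (3.602×10^-2)²/(2×4π×10⁻⁷) = 516.3 J/m³.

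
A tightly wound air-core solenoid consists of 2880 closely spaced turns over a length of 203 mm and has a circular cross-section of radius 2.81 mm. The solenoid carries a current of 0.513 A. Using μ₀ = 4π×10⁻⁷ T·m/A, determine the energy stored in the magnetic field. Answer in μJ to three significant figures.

U ≈ 168 μJ

A = πr² = π(2.810×10^-3 m)² = 2.481×10^-5 m².
L = μ₀N²A/ℓ = (4π×10⁻⁷)(2880)²(2.481×10^-5)/(0.203) = 1.274×10^-3 H.
U = ½LI² = ½(1.274×10^-3)(0.513)² = 1.676×10^-4 J.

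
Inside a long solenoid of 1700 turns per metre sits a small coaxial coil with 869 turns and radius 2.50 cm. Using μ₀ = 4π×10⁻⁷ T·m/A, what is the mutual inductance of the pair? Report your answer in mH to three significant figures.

M ≈ 3.65 mH

The outer solenoid produces a uniform field B₁ = μ₀n₁I₁ across the inner coil,
so the flux linkage is N₂Φ = N₂B₁A₂ = μ₀n₁N₂A₂·I₁, giving M = μ₀n₁N₂A₂.
A₂ = πr² = π(2.500×10^-2 m)² = 1.963×10^-3 m².
M = (4π×10⁻⁷)(1700)(869)(1.963×10^-3) = 3.645×10^-3 H.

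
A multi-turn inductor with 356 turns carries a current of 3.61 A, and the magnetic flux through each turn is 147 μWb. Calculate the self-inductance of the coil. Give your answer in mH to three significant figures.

L ≈ 14.5 mH

Self-inductance is defined by L = NΦ_B/I (flux linkage over current).
L = (356)(1.470×10^-4 Wb)/(3.61 A) = 1.450×10^-2 H.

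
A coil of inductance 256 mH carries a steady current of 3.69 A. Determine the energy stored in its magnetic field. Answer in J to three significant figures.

Stored magnetic energy: U = ½LI².
U = ½(0.256 H)(3.69 A)² = 1.743 J.

U ≈ 1.74 J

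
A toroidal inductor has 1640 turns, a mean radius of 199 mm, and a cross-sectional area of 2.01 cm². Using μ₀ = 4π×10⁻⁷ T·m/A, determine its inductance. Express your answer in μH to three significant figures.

L ≈ 543 μH

For a thin toroid, L = μ₀N²A/(2πR).
L = (4π×10⁻⁷)(1640)²(2.010×10^-4) / (2π×0.199 m) = 5.433×10^-4 H.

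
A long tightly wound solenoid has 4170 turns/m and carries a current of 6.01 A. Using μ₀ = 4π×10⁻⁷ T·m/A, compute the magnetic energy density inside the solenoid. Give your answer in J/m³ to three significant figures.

u ≈ 395 J/m³

B = μ₀nI = (4π×10⁻⁷)(4.170×10^3)(6.01) = 3.149×10^-2 T.
u = B²/(2μ₀) = (3.149×10^-2)²/(2×4π×10⁻⁷) = 394.6 J/m³.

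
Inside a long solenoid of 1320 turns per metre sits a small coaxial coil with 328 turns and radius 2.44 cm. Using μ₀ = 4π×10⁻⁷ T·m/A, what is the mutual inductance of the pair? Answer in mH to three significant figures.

M ≈ 1.02 mH

The outer solenoid produces a uniform field B₁ = μ₀n₁I₁ across the inner coil,
so the flux linkage is N₂Φ = N₂B₁A₂ = μ₀n₁N₂A₂·I₁, giving M = μ₀n₁N₂A₂.
A₂ = πr² = π(2.440×10^-2 m)² = 1.870×10^-3 m².
M = (4π×10⁻⁷)(1320)(328)(1.870×10^-3) = 1.018×10^-3 H.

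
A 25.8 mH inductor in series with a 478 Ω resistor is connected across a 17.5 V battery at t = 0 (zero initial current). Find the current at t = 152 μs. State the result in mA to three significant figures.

I ≈ 34.4 mA

τ = L/R = 2.580×10^-2/478 = 5.397×10^-5 s; final current I_∞ = ε/R = 17.5/478 = 3.661×10^-2 A.
I(t) = I_∞(1 − e^(−t/τ)) with t/τ = 2.816.
I = (3.661×10^-2)(1 − e^(−2.816)) = 3.442×10^-2 A.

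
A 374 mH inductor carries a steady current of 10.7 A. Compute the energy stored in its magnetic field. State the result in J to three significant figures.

Stored magnetic energy: U = ½LI².
U = ½(0.374 H)(10.7 A)² = 21.41 J.

U ≈ 21.4 J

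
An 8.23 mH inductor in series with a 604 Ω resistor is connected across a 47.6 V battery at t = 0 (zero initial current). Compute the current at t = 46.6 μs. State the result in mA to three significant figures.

I ≈ 76.2 mA

τ = L/R = 8.230×10^-3/604 = 1.363×10^-5 s; final current I_∞ = ε/R = 47.6/604 = 7.881×10^-2 A.
I(t) = I_∞(1 − e^(−t/τ)) with t/τ = 3.420.
I = (7.881×10^-2)(1 − e^(−3.420)) = 7.623×10^-2 A.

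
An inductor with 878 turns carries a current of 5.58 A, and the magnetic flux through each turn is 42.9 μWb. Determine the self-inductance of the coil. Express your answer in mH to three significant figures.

Self-inductance is defined by L = NΦ_B/I (flux linkage over current).
L = (878)(4.290×10^-5 Wb)/(5.58 A) = 6.750×10^-3 H.

L ≈ 6.75 mH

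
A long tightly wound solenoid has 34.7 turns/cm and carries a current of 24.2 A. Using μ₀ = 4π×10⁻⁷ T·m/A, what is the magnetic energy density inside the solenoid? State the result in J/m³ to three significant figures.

B = μ₀nI = (4π×10⁻⁷)(3.470×10^3)(24.2) = 0.1055 T.
u = B²/(2μ₀) = (0.1055)²/(2×4π×10⁻⁷) = 4.431×10^3 J/m³.

u ≈ 4430 J/m³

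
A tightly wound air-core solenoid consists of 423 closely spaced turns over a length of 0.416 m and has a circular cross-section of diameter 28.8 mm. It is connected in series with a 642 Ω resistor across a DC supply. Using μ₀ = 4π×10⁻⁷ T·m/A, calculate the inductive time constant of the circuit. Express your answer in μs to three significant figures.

τ ≈ 0.548 μs

A = π(d/2)² = π(1.440×10^-2 m)² = 6.514×10^-4 m².
L = μ₀N²A/ℓ = (4π×10⁻⁷)(423)²(6.514×10^-4)/(0.416) = 3.521×10^-4 H.
τ = L/R = (3.521×10^-4)/(642) = 5.4845×10^-7 s.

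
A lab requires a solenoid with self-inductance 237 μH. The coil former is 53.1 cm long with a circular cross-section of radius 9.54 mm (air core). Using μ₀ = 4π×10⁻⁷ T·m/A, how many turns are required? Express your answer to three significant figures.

A = πr² = π(9.540×10^-3 m)² = 2.859×10^-4 m².
From L = μ₀N²A/ℓ, N = √(Lℓ / (μ₀A)).
N = √[(2.370×10^-4)(0.531) / ((4π×10⁻⁷)×2.859×10^-4)] = √(3.503×10^5) ≈ 591.8.

N ≈ 592 turns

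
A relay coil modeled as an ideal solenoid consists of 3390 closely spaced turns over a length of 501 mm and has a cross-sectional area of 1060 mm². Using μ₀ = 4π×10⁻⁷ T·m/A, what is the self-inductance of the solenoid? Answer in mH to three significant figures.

L ≈ 30.6 mH

A = 1060 mm² = 1.060×10^-3 m².
For a long solenoid, L = μ₀N²A/ℓ.
L = (4π×10⁻⁷)(3390)²(1.060×10^-3)/(0.501 m) = 3.055×10^-2 H.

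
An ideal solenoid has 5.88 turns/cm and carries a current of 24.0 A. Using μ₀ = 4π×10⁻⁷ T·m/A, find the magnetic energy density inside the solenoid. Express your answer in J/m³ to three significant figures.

u ≈ 125 J/m³

B = μ₀nI = (4π×10⁻⁷)(588)(24.0) = 1.773×10^-2 T.
u = B²/(2μ₀) = (1.773×10^-2)²/(2×4π×10⁻⁷) = 125.1 J/m³.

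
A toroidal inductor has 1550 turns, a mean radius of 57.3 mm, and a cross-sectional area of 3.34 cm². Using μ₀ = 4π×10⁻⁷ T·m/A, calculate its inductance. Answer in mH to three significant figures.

For a thin toroid, L = μ₀N²A/(2πR).
L = (4π×10⁻⁷)(1550)²(3.340×10^-4) / (2π×5.730×10^-2 m) = 2.801×10^-3 H.

L ≈ 2.80 mH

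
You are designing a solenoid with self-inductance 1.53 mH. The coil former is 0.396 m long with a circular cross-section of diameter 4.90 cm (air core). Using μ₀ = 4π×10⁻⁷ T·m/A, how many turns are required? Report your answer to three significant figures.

N ≈ 506 turns

A = π(d/2)² = π(2.450×10^-2 m)² = 1.886×10^-3 m².
From L = μ₀N²A/ℓ, N = √(Lℓ / (μ₀A)).
N = √[(1.530×10^-3)(0.396) / ((4π×10⁻⁷)×1.886×10^-3)] = √(2.557×10^5) ≈ 505.6.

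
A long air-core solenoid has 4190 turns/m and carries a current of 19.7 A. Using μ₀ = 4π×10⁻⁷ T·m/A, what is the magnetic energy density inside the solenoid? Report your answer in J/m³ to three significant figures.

B = μ₀nI = (4π×10⁻⁷)(4.190×10^3)(19.7) = 0.1037 T.
u = B²/(2μ₀) = (0.1037)²/(2×4π×10⁻⁷) = 4.281×10^3 J/m³.

u ≈ 4280 J/m³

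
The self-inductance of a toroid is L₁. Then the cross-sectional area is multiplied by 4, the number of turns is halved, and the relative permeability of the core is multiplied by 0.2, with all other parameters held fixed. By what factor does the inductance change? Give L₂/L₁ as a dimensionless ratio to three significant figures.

For a toroid, L ∝ μᵣN²A/R.
L₂/L₁ = (4) × (0.5)^2 × (0.2) = 0.200.

L₂/L₁ = 0.200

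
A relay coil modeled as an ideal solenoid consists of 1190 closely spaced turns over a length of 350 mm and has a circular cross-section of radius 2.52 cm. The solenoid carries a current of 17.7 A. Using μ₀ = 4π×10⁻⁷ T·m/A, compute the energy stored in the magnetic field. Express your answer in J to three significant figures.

U ≈ 1.59 J

A = πr² = π(2.520×10^-2 m)² = 1.995×10^-3 m².
L = μ₀N²A/ℓ = (4π×10⁻⁷)(1190)²(1.995×10^-3)/(0.35) = 1.014×10^-2 H.
U = ½LI² = ½(1.014×10^-2)(17.7)² = 1.589 J.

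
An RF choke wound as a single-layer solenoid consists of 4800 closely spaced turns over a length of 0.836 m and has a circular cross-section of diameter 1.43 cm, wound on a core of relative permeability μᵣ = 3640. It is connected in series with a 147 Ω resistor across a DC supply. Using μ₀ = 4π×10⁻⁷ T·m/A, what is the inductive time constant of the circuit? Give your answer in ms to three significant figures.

A = π(d/2)² = π(7.150×10^-3 m)² = 1.606×10^-4 m².
L = μ₀μᵣN²A/ℓ = (4π×10⁻⁷)(3640)(4800)²(1.606×10^-4)/(0.836) = 20.246 H.
τ = L/R = (20.246)/(147) = 0.1377 s.

τ ≈ 138 ms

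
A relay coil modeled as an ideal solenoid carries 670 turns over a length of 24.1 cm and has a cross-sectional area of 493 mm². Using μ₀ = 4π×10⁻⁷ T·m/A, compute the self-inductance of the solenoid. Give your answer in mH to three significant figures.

L ≈ 1.15 mH

A = 493 mm² = 4.930×10^-4 m².
For a long solenoid, L = μ₀N²A/ℓ.
L = (4π×10⁻⁷)(670)²(4.930×10^-4)/(0.241 m) = 1.154×10^-3 H.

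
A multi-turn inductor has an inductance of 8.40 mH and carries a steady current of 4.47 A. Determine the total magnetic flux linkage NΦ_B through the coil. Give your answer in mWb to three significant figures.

From L = NΦ_B/I, the flux linkage is NΦ_B = LI.
NΦ_B = (8.400×10^-3 H)(4.47 A) = 3.7548×10^-2 Wb.

NΦ_B ≈ 37.5 mWb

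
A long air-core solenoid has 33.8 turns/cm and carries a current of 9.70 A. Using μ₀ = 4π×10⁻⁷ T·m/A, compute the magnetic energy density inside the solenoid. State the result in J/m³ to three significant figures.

B = μ₀nI = (4π×10⁻⁷)(3.380×10^3)(9.70) = 4.120×10^-2 T.
u = B²/(2μ₀) = (4.120×10^-2)²/(2×4π×10⁻⁷) = 675.4 J/m³.

u ≈ 675 J/m³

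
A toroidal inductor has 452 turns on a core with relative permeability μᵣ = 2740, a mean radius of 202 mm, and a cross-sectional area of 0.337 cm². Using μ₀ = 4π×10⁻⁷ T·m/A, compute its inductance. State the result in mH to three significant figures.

L ≈ 18.7 mH

For a thin toroid, L = μ₀μᵣN²A/(2πR).
L = (4π×10⁻⁷)(2740)(452)²(3.370×10^-5) / (2π×0.202 m) = 1.868×10^-2 H.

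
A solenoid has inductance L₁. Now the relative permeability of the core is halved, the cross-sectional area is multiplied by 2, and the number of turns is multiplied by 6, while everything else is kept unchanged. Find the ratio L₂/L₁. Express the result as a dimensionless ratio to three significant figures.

L₂/L₁ = 36.0

For a solenoid, L ∝ μᵣN²A/ℓ.
L₂/L₁ = (0.5) × (2) × (6)^2 = 36.0.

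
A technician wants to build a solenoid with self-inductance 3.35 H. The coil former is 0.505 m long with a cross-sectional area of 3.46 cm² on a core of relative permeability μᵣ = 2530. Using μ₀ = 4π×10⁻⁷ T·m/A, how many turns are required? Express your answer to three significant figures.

A = 3.46 cm² = 3.460×10^-4 m².
From L = μ₀μᵣN²A/ℓ, N = √(Lℓ / (μ₀μᵣA)).
N = √[(3.35)(0.505) / ((4π×10⁻⁷)(2530)×3.460×10^-4)] = √(1.538×10^6) ≈ 1240.1.

N ≈ 1240 turns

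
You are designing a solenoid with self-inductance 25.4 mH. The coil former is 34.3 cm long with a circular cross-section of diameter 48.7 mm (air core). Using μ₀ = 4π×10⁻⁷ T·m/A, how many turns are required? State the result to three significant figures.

A = π(d/2)² = π(2.435×10^-2 m)² = 1.863×10^-3 m².
From L = μ₀N²A/ℓ, N = √(Lℓ / (μ₀A)).
N = √[(2.540×10^-2)(0.343) / ((4π×10⁻⁷)×1.863×10^-3)] = √(3.722×10^6) ≈ 1929.2.

N ≈ 1930 turns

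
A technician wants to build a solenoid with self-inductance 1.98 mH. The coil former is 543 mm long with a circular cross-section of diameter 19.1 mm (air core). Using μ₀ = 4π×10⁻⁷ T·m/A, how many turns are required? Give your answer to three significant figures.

A = π(d/2)² = π(9.550×10^-3 m)² = 2.865×10^-4 m².
From L = μ₀N²A/ℓ, N = √(Lℓ / (μ₀A)).
N = √[(1.980×10^-3)(0.543) / ((4π×10⁻⁷)×2.865×10^-4)] = √(2.986×10^6) ≈ 1728.0.

N ≈ 1730 turns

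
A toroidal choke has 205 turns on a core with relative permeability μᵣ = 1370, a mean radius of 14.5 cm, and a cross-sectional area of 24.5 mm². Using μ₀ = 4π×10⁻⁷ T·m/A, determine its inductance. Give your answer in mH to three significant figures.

L ≈ 1.95 mH

For a thin toroid, L = μ₀μᵣN²A/(2πR).
L = (4π×10⁻⁷)(1370)(205)²(2.450×10^-5) / (2π×0.145 m) = 1.946×10^-3 H.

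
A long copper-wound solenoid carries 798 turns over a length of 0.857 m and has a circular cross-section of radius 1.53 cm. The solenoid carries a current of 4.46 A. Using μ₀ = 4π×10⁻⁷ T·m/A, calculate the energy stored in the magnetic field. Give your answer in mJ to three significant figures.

A = πr² = π(1.530×10^-2 m)² = 7.354×10^-4 m².
L = μ₀N²A/ℓ = (4π×10⁻⁷)(798)²(7.354×10^-4)/(0.857) = 6.867×10^-4 H.
U = ½LI² = ½(6.867×10^-4)(4.46)² = 6.830×10^-3 J.

U ≈ 6.83 mJ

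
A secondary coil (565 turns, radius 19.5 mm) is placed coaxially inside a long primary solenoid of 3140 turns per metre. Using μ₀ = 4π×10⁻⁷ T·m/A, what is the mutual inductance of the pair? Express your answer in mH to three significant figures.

The outer solenoid produces a uniform field B₁ = μ₀n₁I₁ across the inner coil,
so the flux linkage is N₂Φ = N₂B₁A₂ = μ₀n₁N₂A₂·I₁, giving M = μ₀n₁N₂A₂.
A₂ = πr² = π(1.950×10^-2 m)² = 1.1946×10^-3 m².
M = (4π×10⁻⁷)(3140)(565)(1.1946×10^-3) = 2.663×10^-3 H.

M ≈ 2.66 mH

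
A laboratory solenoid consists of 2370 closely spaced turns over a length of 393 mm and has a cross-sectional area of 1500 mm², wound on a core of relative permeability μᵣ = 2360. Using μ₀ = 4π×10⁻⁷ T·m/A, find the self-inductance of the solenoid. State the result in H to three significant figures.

A = 1500 mm² = 1.500×10^-3 m².
For a long solenoid, L = μ₀μᵣN²A/ℓ.
L = (4π×10⁻⁷)(2360)(2370)²(1.500×10^-3)/(0.393 m) = 63.58 H.

L ≈ 63.6 H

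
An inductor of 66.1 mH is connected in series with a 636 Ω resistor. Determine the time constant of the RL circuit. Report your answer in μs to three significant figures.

τ ≈ 104 μs

τ = L/R = (6.610×10^-2 H)/(636 Ω) = 1.039×10^-4 s.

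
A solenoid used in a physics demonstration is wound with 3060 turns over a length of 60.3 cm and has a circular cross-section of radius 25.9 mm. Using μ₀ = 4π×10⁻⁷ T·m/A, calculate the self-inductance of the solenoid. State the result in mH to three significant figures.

L ≈ 41.1 mH

A = πr² = π(2.590×10^-2 m)² = 2.107×10^-3 m².
For a long solenoid, L = μ₀N²A/ℓ.
L = (4π×10⁻⁷)(3060)²(2.107×10^-3)/(0.603 m) = 4.112×10^-2 H.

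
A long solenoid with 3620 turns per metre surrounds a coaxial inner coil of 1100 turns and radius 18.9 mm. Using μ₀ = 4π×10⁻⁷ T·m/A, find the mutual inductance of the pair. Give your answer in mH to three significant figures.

The outer solenoid produces a uniform field B₁ = μ₀n₁I₁ across the inner coil,
so the flux linkage is N₂Φ = N₂B₁A₂ = μ₀n₁N₂A₂·I₁, giving M = μ₀n₁N₂A₂.
A₂ = πr² = π(1.890×10^-2 m)² = 1.122×10^-3 m².
M = (4π×10⁻⁷)(3620)(1100)(1.122×10^-3) = 5.615×10^-3 H.

M ≈ 5.62 mH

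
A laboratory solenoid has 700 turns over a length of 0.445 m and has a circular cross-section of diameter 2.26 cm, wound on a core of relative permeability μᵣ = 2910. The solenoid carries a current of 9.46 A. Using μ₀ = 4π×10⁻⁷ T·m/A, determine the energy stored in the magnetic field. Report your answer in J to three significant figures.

U ≈ 72.3 J

A = π(d/2)² = π(1.130×10^-2 m)² = 4.011×10^-4 m².
L = μ₀μᵣN²A/ℓ = (4π×10⁻⁷)(2910)(700)²(4.011×10^-4)/(0.445) = 1.615 H.
U = ½LI² = ½(1.615)(9.46)² = 72.28 J.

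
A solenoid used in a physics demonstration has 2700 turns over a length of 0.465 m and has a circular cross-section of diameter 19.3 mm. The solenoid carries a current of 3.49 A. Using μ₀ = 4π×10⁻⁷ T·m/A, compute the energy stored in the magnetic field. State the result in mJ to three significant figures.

U ≈ 35.1 mJ

A = π(d/2)² = π(9.650×10^-3 m)² = 2.926×10^-4 m².
L = μ₀N²A/ℓ = (4π×10⁻⁷)(2700)²(2.926×10^-4)/(0.465) = 5.764×10^-3 H.
U = ½LI² = ½(5.764×10^-3)(3.49)² = 3.510×10^-2 J.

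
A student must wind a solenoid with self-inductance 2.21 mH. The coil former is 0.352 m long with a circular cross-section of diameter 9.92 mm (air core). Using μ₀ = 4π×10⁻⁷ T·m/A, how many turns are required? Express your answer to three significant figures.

N ≈ 2830 turns

A = π(d/2)² = π(4.960×10^-3 m)² = 7.729×10^-5 m².
From L = μ₀N²A/ℓ, N = √(Lℓ / (μ₀A)).
N = √[(2.210×10^-3)(0.352) / ((4π×10⁻⁷)×7.729×10^-5)] = √(8.010×10^6) ≈ 2830.1.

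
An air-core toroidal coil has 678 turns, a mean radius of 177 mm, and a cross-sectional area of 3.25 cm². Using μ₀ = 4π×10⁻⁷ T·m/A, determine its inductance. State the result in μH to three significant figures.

L ≈ 169 μH

For a thin toroid, L = μ₀N²A/(2πR).
L = (4π×10⁻⁷)(678)²(3.250×10^-4) / (2π×0.177 m) = 1.688×10^-4 H.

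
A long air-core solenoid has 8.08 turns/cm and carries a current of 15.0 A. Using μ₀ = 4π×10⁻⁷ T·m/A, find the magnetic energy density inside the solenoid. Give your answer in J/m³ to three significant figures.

B = μ₀nI = (4π×10⁻⁷)(808)(15.0) = 1.523×10^-2 T.
u = B²/(2μ₀) = (1.523×10^-2)²/(2×4π×10⁻⁷) = 92.3 J/m³.

u ≈ 92.3 J/m³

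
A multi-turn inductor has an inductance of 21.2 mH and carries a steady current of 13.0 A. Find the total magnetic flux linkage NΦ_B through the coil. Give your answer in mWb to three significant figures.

From L = NΦ_B/I, the flux linkage is NΦ_B = LI.
NΦ_B = (2.120×10^-2 H)(13.0 A) = 0.2756 Wb.

NΦ_B ≈ 276 mWb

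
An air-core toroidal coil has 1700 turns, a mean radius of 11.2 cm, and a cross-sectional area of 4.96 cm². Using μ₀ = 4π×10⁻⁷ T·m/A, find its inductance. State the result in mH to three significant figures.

For a thin toroid, L = μ₀N²A/(2πR).
L = (4π×10⁻⁷)(1700)²(4.960×10^-4) / (2π×0.112 m) = 2.560×10^-3 H.

L ≈ 2.56 mH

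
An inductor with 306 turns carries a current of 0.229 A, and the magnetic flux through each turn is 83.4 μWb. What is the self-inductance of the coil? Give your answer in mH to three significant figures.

Self-inductance is defined by L = NΦ_B/I (flux linkage over current).
L = (306)(8.340×10^-5 Wb)/(0.229 A) = 0.1114 H.

L ≈ 111 mH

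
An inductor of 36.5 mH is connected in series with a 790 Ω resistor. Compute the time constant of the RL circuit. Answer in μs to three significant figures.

τ = L/R = (3.650×10^-2 H)/(790 Ω) = 4.620×10^-5 s.

τ ≈ 46.2 μs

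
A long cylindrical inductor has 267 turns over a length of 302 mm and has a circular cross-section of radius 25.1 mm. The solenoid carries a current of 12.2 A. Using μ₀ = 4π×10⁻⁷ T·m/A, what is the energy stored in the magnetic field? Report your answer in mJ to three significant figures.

U ≈ 43.7 mJ

A = πr² = π(2.510×10^-2 m)² = 1.979×10^-3 m².
L = μ₀N²A/ℓ = (4π×10⁻⁷)(267)²(1.979×10^-3)/(0.302) = 5.871×10^-4 H.
U = ½LI² = ½(5.871×10^-4)(12.2)² = 4.369×10^-2 J.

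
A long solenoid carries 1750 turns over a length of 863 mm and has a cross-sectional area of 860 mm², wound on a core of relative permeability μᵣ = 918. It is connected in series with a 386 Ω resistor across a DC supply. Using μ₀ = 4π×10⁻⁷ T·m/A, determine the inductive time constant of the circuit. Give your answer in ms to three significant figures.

A = 860 mm² = 8.600×10^-4 m².
L = μ₀μᵣN²A/ℓ = (4π×10⁻⁷)(918)(1750)²(8.600×10^-4)/(0.863) = 3.521 H.
τ = L/R = (3.521)/(386) = 9.121×10^-3 s.

τ ≈ 9.12 ms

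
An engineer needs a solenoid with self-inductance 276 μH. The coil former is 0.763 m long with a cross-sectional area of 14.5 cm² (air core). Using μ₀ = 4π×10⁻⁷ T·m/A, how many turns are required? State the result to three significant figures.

A = 14.5 cm² = 1.450×10^-3 m².
From L = μ₀N²A/ℓ, N = √(Lℓ / (μ₀A)).
N = √[(2.760×10^-4)(0.763) / ((4π×10⁻⁷)×1.450×10^-3)] = √(1.156×10^5) ≈ 340.0.

N ≈ 340 turns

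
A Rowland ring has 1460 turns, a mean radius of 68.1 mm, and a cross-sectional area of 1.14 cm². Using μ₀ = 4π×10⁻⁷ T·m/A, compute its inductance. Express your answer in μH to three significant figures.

L ≈ 714 μH

For a thin toroid, L = μ₀N²A/(2πR).
L = (4π×10⁻⁷)(1460)²(1.140×10^-4) / (2π×6.810×10^-2 m) = 7.137×10^-4 H.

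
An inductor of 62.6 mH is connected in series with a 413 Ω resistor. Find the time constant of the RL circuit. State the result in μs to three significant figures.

τ ≈ 152 μs

τ = L/R = (6.260×10^-2 H)/(413 Ω) = 1.516×10^-4 s.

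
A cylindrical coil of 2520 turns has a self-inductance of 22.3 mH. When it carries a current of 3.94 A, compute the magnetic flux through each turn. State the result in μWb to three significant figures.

Φ_B ≈ 34.9 μWb

From L = NΦ_B/I, the flux per turn is Φ_B = LI/N.
Φ_B = (2.230×10^-2 H)(3.94 A)/2520 = 3.487×10^-5 Wb.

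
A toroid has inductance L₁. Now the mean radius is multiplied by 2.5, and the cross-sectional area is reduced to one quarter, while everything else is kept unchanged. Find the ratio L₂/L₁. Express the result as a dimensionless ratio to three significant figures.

L₂/L₁ = 0.100

For a toroid, L ∝ μᵣN²A/R.
L₂/L₁ = (2.5)^-1 × (0.25) = 0.100.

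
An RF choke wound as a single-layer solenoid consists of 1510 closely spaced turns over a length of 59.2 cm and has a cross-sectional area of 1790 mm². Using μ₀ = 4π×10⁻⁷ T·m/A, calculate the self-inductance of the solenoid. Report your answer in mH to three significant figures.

A = 1790 mm² = 1.790×10^-3 m².
For a long solenoid, L = μ₀N²A/ℓ.
L = (4π×10⁻⁷)(1510)²(1.790×10^-3)/(0.592 m) = 8.664×10^-3 H.

L ≈ 8.66 mH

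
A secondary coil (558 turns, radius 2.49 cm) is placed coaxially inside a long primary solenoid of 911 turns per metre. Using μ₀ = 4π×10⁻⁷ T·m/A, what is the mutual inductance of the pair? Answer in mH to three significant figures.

The outer solenoid produces a uniform field B₁ = μ₀n₁I₁ across the inner coil,
so the flux linkage is N₂Φ = N₂B₁A₂ = μ₀n₁N₂A₂·I₁, giving M = μ₀n₁N₂A₂.
A₂ = πr² = π(2.490×10^-2 m)² = 1.948×10^-3 m².
M = (4π×10⁻⁷)(911)(558)(1.948×10^-3) = 1.244×10^-3 H.

M ≈ 1.24 mH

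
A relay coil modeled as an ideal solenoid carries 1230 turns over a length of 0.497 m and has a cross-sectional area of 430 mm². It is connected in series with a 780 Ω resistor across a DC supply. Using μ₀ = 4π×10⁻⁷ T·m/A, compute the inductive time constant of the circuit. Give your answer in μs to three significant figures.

A = 430 mm² = 4.300×10^-4 m².
L = μ₀N²A/ℓ = (4π×10⁻⁷)(1230)²(4.300×10^-4)/(0.497) = 1.6449×10^-3 H.
τ = L/R = (1.6449×10^-3)/(780) = 2.109×10^-6 s.

τ ≈ 2.11 μs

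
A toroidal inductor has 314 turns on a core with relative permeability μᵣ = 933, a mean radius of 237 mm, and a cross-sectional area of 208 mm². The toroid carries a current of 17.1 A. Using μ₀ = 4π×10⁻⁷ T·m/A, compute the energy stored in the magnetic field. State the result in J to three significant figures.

U ≈ 2.36 J

L = μ₀μᵣN²A/(2πR) = (4π×10⁻⁷)(933)(314)²(2.080×10^-4)/(2π×0.237) = 1.6147×10^-2 H.
U = ½LI² = ½(1.6147×10^-2)(17.1)² = 2.361 J.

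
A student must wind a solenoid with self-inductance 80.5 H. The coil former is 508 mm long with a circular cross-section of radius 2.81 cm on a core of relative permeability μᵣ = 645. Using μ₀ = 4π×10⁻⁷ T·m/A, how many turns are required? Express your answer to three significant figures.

N ≈ 4510 turns

A = πr² = π(2.810×10^-2 m)² = 2.481×10^-3 m².
From L = μ₀μᵣN²A/ℓ, N = √(Lℓ / (μ₀μᵣA)).
N = √[(80.5)(0.508) / ((4π×10⁻⁷)(645)×2.481×10^-3)] = √(2.034×10^7) ≈ 4509.9.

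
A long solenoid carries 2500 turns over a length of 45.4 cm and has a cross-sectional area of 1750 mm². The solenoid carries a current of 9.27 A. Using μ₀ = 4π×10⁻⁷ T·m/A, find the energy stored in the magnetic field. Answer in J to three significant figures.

U ≈ 1.30 J

A = 1750 mm² = 1.750×10^-3 m².
L = μ₀N²A/ℓ = (4π×10⁻⁷)(2500)²(1.750×10^-3)/(0.454) = 3.027×10^-2 H.
U = ½LI² = ½(3.027×10^-2)(9.27)² = 1.301 J.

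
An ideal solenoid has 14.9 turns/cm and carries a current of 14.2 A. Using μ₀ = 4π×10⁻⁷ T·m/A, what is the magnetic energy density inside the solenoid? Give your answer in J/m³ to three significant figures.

B = μ₀nI = (4π×10⁻⁷)(1.490×10^3)(14.2) = 2.659×10^-2 T.
u = B²/(2μ₀) = (2.659×10^-2)²/(2×4π×10⁻⁷) = 281.3 J/m³.

u ≈ 281 J/m³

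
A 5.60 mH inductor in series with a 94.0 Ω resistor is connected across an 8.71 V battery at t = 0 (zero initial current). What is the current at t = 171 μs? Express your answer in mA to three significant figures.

I ≈ 87.4 mA

τ = L/R = 5.600×10^-3/94.0 = 5.957×10^-5 s; final current I_∞ = ε/R = 8.71/94.0 = 9.266×10^-2 A.
I(t) = I_∞(1 − e^(−t/τ)) with t/τ = 2.870.
I = (9.266×10^-2)(1 − e^(−2.870)) = 8.741×10^-2 A.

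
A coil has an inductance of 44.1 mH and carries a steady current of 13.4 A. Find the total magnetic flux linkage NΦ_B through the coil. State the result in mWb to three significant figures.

From L = NΦ_B/I, the flux linkage is NΦ_B = LI.
NΦ_B = (4.410×10^-2 H)(13.4 A) = 0.5909 Wb.

NΦ_B ≈ 591 mWb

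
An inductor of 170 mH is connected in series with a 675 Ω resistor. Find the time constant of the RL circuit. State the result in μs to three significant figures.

τ = L/R = (0.17 H)/(675 Ω) = 2.519×10^-4 s.

τ ≈ 252 μs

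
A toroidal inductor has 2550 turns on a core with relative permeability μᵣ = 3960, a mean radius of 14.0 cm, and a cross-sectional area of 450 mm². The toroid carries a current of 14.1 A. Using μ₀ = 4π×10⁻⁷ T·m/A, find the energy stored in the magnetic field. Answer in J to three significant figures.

U ≈ 1650 J

L = μ₀μᵣN²A/(2πR) = (4π×10⁻⁷)(3960)(2550)²(4.500×10^-4)/(2π×0.14) = 16.55 H.
U = ½LI² = ½(16.55)(14.1)² = 1.646×10^3 J.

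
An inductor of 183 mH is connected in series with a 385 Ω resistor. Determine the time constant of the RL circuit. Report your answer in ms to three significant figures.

τ = L/R = (0.183 H)/(385 Ω) = 4.753×10^-4 s.

τ ≈ 0.475 ms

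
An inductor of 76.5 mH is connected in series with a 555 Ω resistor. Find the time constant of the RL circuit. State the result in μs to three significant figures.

τ ≈ 138 μs

τ = L/R = (7.650×10^-2 H)/(555 Ω) = 1.378×10^-4 s.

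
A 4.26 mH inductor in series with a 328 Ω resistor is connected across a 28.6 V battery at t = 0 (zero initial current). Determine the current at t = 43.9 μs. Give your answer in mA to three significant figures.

τ = L/R = 4.260×10^-3/328 = 1.299×10^-5 s; final current I_∞ = ε/R = 28.6/328 = 8.720×10^-2 A.
I(t) = I_∞(1 − e^(−t/τ)) with t/τ = 3.380.
I = (8.720×10^-2)(1 − e^(−3.380)) = 8.423×10^-2 A.

I ≈ 84.2 mA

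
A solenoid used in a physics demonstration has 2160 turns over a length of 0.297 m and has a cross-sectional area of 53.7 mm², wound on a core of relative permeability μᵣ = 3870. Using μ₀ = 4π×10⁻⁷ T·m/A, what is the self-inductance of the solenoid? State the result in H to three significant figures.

A = 53.7 mm² = 5.370×10^-5 m².
For a long solenoid, L = μ₀μᵣN²A/ℓ.
L = (4π×10⁻⁷)(3870)(2160)²(5.370×10^-5)/(0.297 m) = 4.102 H.

L ≈ 4.10 H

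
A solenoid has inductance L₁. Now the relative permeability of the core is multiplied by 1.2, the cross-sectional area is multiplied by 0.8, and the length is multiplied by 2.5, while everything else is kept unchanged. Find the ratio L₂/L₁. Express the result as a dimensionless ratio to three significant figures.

For a solenoid, L ∝ μᵣN²A/ℓ.
L₂/L₁ = (1.2) × (0.8) × (2.5)^-1 = 0.384.

L₂/L₁ = 0.384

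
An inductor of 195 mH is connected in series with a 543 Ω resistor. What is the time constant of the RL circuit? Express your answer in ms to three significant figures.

τ ≈ 0.359 ms

τ = L/R = (0.195 H)/(543 Ω) = 3.591×10^-4 s.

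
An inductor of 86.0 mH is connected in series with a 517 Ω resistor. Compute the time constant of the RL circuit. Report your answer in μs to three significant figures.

τ = L/R = (8.600×10^-2 H)/(517 Ω) = 1.663×10^-4 s.

τ ≈ 166 μs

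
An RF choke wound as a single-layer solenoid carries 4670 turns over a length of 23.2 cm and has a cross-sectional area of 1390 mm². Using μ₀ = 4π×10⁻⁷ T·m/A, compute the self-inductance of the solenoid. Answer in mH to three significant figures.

A = 1390 mm² = 1.390×10^-3 m².
For a long solenoid, L = μ₀N²A/ℓ.
L = (4π×10⁻⁷)(4670)²(1.390×10^-3)/(0.232 m) = 0.1642 H.

L ≈ 164 mH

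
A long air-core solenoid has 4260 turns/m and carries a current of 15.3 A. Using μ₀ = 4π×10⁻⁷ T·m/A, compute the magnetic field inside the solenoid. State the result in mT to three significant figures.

B ≈ 81.9 mT

Inside a long solenoid, B = μ₀nI.
B = (4π×10⁻⁷)(4.260×10^3 m⁻¹)(15.3 A) = 8.191×10^-2 T.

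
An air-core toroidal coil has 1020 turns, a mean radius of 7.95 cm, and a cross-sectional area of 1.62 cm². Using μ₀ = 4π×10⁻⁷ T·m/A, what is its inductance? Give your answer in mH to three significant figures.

For a thin toroid, L = μ₀N²A/(2πR).
L = (4π×10⁻⁷)(1020)²(1.620×10^-4) / (2π×7.950×10^-2 m) = 4.240×10^-4 H.

L ≈ 0.424 mH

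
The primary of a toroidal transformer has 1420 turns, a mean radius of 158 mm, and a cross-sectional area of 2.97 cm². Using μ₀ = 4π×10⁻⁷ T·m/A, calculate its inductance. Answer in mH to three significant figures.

For a thin toroid, L = μ₀N²A/(2πR).
L = (4π×10⁻⁷)(1420)²(2.970×10^-4) / (2π×0.158 m) = 7.581×10^-4 H.

L ≈ 0.758 mH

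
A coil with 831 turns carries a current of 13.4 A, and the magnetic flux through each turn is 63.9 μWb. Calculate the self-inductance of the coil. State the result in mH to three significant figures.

L ≈ 3.96 mH

Self-inductance is defined by L = NΦ_B/I (flux linkage over current).
L = (831)(6.390×10^-5 Wb)/(13.4 A) = 3.963×10^-3 H.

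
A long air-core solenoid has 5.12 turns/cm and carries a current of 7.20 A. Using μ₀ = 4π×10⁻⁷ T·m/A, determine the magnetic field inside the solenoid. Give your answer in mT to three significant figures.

Inside a long solenoid, B = μ₀nI.
B = (4π×10⁻⁷)(512 m⁻¹)(7.20 A) = 4.632×10^-3 T.

B ≈ 4.63 mT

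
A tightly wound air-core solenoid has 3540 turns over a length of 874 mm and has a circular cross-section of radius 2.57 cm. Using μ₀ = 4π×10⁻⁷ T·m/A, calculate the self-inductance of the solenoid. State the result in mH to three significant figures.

A = πr² = π(2.570×10^-2 m)² = 2.07499×10^-3 m².
For a long solenoid, L = μ₀N²A/ℓ.
L = (4π×10⁻⁷)(3540)²(2.07499×10^-3)/(0.874 m) = 3.739×10^-2 H.

L ≈ 37.4 mH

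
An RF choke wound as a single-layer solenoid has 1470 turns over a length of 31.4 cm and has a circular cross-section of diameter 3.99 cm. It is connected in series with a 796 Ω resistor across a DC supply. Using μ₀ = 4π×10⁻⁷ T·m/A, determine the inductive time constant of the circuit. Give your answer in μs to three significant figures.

A = π(d/2)² = π(1.995×10^-2 m)² = 1.250×10^-3 m².
L = μ₀N²A/ℓ = (4π×10⁻⁷)(1470)²(1.250×10^-3)/(0.314) = 1.081×10^-2 H.
τ = L/R = (1.081×10^-2)/(796) = 1.358×10^-5 s.

τ ≈ 13.6 μs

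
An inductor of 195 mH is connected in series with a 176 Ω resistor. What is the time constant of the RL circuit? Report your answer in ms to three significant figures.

τ ≈ 1.11 ms

τ = L/R = (0.195 H)/(176 Ω) = 1.108×10^-3 s.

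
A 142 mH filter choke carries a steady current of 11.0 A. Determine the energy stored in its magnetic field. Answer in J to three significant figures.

Stored magnetic energy: U = ½LI².
U = ½(0.142 H)(11.0 A)² = 8.591 J.

U ≈ 8.59 J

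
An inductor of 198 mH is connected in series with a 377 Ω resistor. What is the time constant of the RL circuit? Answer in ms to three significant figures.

τ ≈ 0.525 ms

τ = L/R = (0.198 H)/(377 Ω) = 5.252×10^-4 s.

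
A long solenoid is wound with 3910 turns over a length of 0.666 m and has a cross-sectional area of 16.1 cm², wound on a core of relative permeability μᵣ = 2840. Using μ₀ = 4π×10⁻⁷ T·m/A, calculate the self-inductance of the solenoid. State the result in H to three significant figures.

L ≈ 132 H

A = 16.1 cm² = 1.610×10^-3 m².
For a long solenoid, L = μ₀μᵣN²A/ℓ.
L = (4π×10⁻⁷)(2840)(3910)²(1.610×10^-3)/(0.666 m) = 131.9 H.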